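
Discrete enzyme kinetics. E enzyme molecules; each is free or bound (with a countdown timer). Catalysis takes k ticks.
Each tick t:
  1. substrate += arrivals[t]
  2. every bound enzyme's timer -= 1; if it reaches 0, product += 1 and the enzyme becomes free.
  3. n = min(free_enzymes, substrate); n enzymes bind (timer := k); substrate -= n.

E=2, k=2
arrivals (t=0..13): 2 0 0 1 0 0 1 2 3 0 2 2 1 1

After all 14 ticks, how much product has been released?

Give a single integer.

Answer: 9

Derivation:
t=0: arr=2 -> substrate=0 bound=2 product=0
t=1: arr=0 -> substrate=0 bound=2 product=0
t=2: arr=0 -> substrate=0 bound=0 product=2
t=3: arr=1 -> substrate=0 bound=1 product=2
t=4: arr=0 -> substrate=0 bound=1 product=2
t=5: arr=0 -> substrate=0 bound=0 product=3
t=6: arr=1 -> substrate=0 bound=1 product=3
t=7: arr=2 -> substrate=1 bound=2 product=3
t=8: arr=3 -> substrate=3 bound=2 product=4
t=9: arr=0 -> substrate=2 bound=2 product=5
t=10: arr=2 -> substrate=3 bound=2 product=6
t=11: arr=2 -> substrate=4 bound=2 product=7
t=12: arr=1 -> substrate=4 bound=2 product=8
t=13: arr=1 -> substrate=4 bound=2 product=9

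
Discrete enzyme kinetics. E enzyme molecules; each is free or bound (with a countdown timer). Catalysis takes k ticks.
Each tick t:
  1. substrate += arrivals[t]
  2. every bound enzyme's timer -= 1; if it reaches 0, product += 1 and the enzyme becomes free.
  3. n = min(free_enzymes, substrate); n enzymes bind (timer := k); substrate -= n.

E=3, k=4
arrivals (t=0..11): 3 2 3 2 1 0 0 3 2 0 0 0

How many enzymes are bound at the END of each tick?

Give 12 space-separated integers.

t=0: arr=3 -> substrate=0 bound=3 product=0
t=1: arr=2 -> substrate=2 bound=3 product=0
t=2: arr=3 -> substrate=5 bound=3 product=0
t=3: arr=2 -> substrate=7 bound=3 product=0
t=4: arr=1 -> substrate=5 bound=3 product=3
t=5: arr=0 -> substrate=5 bound=3 product=3
t=6: arr=0 -> substrate=5 bound=3 product=3
t=7: arr=3 -> substrate=8 bound=3 product=3
t=8: arr=2 -> substrate=7 bound=3 product=6
t=9: arr=0 -> substrate=7 bound=3 product=6
t=10: arr=0 -> substrate=7 bound=3 product=6
t=11: arr=0 -> substrate=7 bound=3 product=6

Answer: 3 3 3 3 3 3 3 3 3 3 3 3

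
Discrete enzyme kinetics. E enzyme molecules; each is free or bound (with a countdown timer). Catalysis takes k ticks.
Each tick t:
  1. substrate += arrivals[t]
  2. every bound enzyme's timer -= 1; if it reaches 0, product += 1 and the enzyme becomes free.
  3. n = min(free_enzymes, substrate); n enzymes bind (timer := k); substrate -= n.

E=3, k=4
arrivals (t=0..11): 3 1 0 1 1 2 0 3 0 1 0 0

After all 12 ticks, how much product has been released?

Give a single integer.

t=0: arr=3 -> substrate=0 bound=3 product=0
t=1: arr=1 -> substrate=1 bound=3 product=0
t=2: arr=0 -> substrate=1 bound=3 product=0
t=3: arr=1 -> substrate=2 bound=3 product=0
t=4: arr=1 -> substrate=0 bound=3 product=3
t=5: arr=2 -> substrate=2 bound=3 product=3
t=6: arr=0 -> substrate=2 bound=3 product=3
t=7: arr=3 -> substrate=5 bound=3 product=3
t=8: arr=0 -> substrate=2 bound=3 product=6
t=9: arr=1 -> substrate=3 bound=3 product=6
t=10: arr=0 -> substrate=3 bound=3 product=6
t=11: arr=0 -> substrate=3 bound=3 product=6

Answer: 6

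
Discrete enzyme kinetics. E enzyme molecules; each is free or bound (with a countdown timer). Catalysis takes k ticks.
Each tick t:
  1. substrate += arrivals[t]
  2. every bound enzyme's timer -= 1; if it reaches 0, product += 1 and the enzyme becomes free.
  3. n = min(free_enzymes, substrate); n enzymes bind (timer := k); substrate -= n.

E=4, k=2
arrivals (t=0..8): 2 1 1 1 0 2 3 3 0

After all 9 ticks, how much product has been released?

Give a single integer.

Answer: 9

Derivation:
t=0: arr=2 -> substrate=0 bound=2 product=0
t=1: arr=1 -> substrate=0 bound=3 product=0
t=2: arr=1 -> substrate=0 bound=2 product=2
t=3: arr=1 -> substrate=0 bound=2 product=3
t=4: arr=0 -> substrate=0 bound=1 product=4
t=5: arr=2 -> substrate=0 bound=2 product=5
t=6: arr=3 -> substrate=1 bound=4 product=5
t=7: arr=3 -> substrate=2 bound=4 product=7
t=8: arr=0 -> substrate=0 bound=4 product=9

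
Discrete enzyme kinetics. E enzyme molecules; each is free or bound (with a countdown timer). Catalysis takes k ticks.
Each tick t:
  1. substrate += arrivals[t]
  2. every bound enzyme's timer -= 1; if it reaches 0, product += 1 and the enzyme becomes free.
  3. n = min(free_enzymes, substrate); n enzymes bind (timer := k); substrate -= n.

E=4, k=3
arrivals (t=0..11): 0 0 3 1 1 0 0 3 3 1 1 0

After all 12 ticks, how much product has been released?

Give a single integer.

Answer: 9

Derivation:
t=0: arr=0 -> substrate=0 bound=0 product=0
t=1: arr=0 -> substrate=0 bound=0 product=0
t=2: arr=3 -> substrate=0 bound=3 product=0
t=3: arr=1 -> substrate=0 bound=4 product=0
t=4: arr=1 -> substrate=1 bound=4 product=0
t=5: arr=0 -> substrate=0 bound=2 product=3
t=6: arr=0 -> substrate=0 bound=1 product=4
t=7: arr=3 -> substrate=0 bound=4 product=4
t=8: arr=3 -> substrate=2 bound=4 product=5
t=9: arr=1 -> substrate=3 bound=4 product=5
t=10: arr=1 -> substrate=1 bound=4 product=8
t=11: arr=0 -> substrate=0 bound=4 product=9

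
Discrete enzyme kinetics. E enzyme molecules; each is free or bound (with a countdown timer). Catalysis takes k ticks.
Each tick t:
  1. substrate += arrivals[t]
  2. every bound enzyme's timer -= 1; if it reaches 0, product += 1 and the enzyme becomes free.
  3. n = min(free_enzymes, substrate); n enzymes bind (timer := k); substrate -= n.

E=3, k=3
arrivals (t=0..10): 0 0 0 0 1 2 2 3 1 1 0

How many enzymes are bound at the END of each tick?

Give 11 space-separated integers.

Answer: 0 0 0 0 1 3 3 3 3 3 3

Derivation:
t=0: arr=0 -> substrate=0 bound=0 product=0
t=1: arr=0 -> substrate=0 bound=0 product=0
t=2: arr=0 -> substrate=0 bound=0 product=0
t=3: arr=0 -> substrate=0 bound=0 product=0
t=4: arr=1 -> substrate=0 bound=1 product=0
t=5: arr=2 -> substrate=0 bound=3 product=0
t=6: arr=2 -> substrate=2 bound=3 product=0
t=7: arr=3 -> substrate=4 bound=3 product=1
t=8: arr=1 -> substrate=3 bound=3 product=3
t=9: arr=1 -> substrate=4 bound=3 product=3
t=10: arr=0 -> substrate=3 bound=3 product=4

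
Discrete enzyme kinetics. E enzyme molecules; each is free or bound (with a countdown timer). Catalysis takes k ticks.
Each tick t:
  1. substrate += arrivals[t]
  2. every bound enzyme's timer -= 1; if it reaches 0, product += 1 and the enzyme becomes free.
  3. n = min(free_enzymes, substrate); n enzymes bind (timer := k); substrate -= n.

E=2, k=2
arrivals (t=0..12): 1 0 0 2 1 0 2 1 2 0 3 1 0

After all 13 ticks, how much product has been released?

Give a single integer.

t=0: arr=1 -> substrate=0 bound=1 product=0
t=1: arr=0 -> substrate=0 bound=1 product=0
t=2: arr=0 -> substrate=0 bound=0 product=1
t=3: arr=2 -> substrate=0 bound=2 product=1
t=4: arr=1 -> substrate=1 bound=2 product=1
t=5: arr=0 -> substrate=0 bound=1 product=3
t=6: arr=2 -> substrate=1 bound=2 product=3
t=7: arr=1 -> substrate=1 bound=2 product=4
t=8: arr=2 -> substrate=2 bound=2 product=5
t=9: arr=0 -> substrate=1 bound=2 product=6
t=10: arr=3 -> substrate=3 bound=2 product=7
t=11: arr=1 -> substrate=3 bound=2 product=8
t=12: arr=0 -> substrate=2 bound=2 product=9

Answer: 9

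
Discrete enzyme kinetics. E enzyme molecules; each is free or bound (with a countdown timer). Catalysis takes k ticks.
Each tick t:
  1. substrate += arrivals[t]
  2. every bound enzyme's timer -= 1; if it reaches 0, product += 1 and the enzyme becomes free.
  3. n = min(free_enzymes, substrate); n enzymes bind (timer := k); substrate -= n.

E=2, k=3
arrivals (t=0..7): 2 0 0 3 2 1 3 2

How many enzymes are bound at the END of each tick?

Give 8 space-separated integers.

t=0: arr=2 -> substrate=0 bound=2 product=0
t=1: arr=0 -> substrate=0 bound=2 product=0
t=2: arr=0 -> substrate=0 bound=2 product=0
t=3: arr=3 -> substrate=1 bound=2 product=2
t=4: arr=2 -> substrate=3 bound=2 product=2
t=5: arr=1 -> substrate=4 bound=2 product=2
t=6: arr=3 -> substrate=5 bound=2 product=4
t=7: arr=2 -> substrate=7 bound=2 product=4

Answer: 2 2 2 2 2 2 2 2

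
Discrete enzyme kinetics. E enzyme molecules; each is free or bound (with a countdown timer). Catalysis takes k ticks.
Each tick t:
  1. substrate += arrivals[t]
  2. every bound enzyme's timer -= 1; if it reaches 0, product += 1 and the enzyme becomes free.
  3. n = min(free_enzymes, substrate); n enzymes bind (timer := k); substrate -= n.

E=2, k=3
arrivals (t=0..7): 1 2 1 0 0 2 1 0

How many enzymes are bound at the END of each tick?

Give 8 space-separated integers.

Answer: 1 2 2 2 2 2 2 2

Derivation:
t=0: arr=1 -> substrate=0 bound=1 product=0
t=1: arr=2 -> substrate=1 bound=2 product=0
t=2: arr=1 -> substrate=2 bound=2 product=0
t=3: arr=0 -> substrate=1 bound=2 product=1
t=4: arr=0 -> substrate=0 bound=2 product=2
t=5: arr=2 -> substrate=2 bound=2 product=2
t=6: arr=1 -> substrate=2 bound=2 product=3
t=7: arr=0 -> substrate=1 bound=2 product=4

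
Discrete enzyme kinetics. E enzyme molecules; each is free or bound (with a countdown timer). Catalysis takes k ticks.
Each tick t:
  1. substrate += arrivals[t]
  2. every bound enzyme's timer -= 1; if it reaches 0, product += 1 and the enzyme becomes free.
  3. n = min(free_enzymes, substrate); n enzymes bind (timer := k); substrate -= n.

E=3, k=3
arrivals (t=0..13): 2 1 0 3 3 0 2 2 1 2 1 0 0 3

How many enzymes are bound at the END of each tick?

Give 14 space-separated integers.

t=0: arr=2 -> substrate=0 bound=2 product=0
t=1: arr=1 -> substrate=0 bound=3 product=0
t=2: arr=0 -> substrate=0 bound=3 product=0
t=3: arr=3 -> substrate=1 bound=3 product=2
t=4: arr=3 -> substrate=3 bound=3 product=3
t=5: arr=0 -> substrate=3 bound=3 product=3
t=6: arr=2 -> substrate=3 bound=3 product=5
t=7: arr=2 -> substrate=4 bound=3 product=6
t=8: arr=1 -> substrate=5 bound=3 product=6
t=9: arr=2 -> substrate=5 bound=3 product=8
t=10: arr=1 -> substrate=5 bound=3 product=9
t=11: arr=0 -> substrate=5 bound=3 product=9
t=12: arr=0 -> substrate=3 bound=3 product=11
t=13: arr=3 -> substrate=5 bound=3 product=12

Answer: 2 3 3 3 3 3 3 3 3 3 3 3 3 3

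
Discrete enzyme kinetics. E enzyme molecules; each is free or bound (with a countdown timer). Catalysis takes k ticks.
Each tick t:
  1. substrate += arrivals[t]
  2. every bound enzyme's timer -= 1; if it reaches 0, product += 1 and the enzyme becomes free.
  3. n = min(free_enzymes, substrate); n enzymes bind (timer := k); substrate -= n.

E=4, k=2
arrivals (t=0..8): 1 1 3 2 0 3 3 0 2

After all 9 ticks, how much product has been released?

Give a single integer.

t=0: arr=1 -> substrate=0 bound=1 product=0
t=1: arr=1 -> substrate=0 bound=2 product=0
t=2: arr=3 -> substrate=0 bound=4 product=1
t=3: arr=2 -> substrate=1 bound=4 product=2
t=4: arr=0 -> substrate=0 bound=2 product=5
t=5: arr=3 -> substrate=0 bound=4 product=6
t=6: arr=3 -> substrate=2 bound=4 product=7
t=7: arr=0 -> substrate=0 bound=3 product=10
t=8: arr=2 -> substrate=0 bound=4 product=11

Answer: 11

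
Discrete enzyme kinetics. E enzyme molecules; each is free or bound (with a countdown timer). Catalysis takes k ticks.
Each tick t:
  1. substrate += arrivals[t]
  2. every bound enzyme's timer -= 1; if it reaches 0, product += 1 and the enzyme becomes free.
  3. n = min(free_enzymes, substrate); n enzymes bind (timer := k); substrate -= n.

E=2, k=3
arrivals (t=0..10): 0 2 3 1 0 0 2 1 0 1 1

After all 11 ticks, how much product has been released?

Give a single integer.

Answer: 6

Derivation:
t=0: arr=0 -> substrate=0 bound=0 product=0
t=1: arr=2 -> substrate=0 bound=2 product=0
t=2: arr=3 -> substrate=3 bound=2 product=0
t=3: arr=1 -> substrate=4 bound=2 product=0
t=4: arr=0 -> substrate=2 bound=2 product=2
t=5: arr=0 -> substrate=2 bound=2 product=2
t=6: arr=2 -> substrate=4 bound=2 product=2
t=7: arr=1 -> substrate=3 bound=2 product=4
t=8: arr=0 -> substrate=3 bound=2 product=4
t=9: arr=1 -> substrate=4 bound=2 product=4
t=10: arr=1 -> substrate=3 bound=2 product=6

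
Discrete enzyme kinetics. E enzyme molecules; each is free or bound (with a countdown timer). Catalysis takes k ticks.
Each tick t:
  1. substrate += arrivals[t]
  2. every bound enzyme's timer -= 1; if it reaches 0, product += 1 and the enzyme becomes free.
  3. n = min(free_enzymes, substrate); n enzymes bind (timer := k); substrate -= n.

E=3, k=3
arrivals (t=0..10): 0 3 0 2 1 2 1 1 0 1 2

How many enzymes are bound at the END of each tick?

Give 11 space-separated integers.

t=0: arr=0 -> substrate=0 bound=0 product=0
t=1: arr=3 -> substrate=0 bound=3 product=0
t=2: arr=0 -> substrate=0 bound=3 product=0
t=3: arr=2 -> substrate=2 bound=3 product=0
t=4: arr=1 -> substrate=0 bound=3 product=3
t=5: arr=2 -> substrate=2 bound=3 product=3
t=6: arr=1 -> substrate=3 bound=3 product=3
t=7: arr=1 -> substrate=1 bound=3 product=6
t=8: arr=0 -> substrate=1 bound=3 product=6
t=9: arr=1 -> substrate=2 bound=3 product=6
t=10: arr=2 -> substrate=1 bound=3 product=9

Answer: 0 3 3 3 3 3 3 3 3 3 3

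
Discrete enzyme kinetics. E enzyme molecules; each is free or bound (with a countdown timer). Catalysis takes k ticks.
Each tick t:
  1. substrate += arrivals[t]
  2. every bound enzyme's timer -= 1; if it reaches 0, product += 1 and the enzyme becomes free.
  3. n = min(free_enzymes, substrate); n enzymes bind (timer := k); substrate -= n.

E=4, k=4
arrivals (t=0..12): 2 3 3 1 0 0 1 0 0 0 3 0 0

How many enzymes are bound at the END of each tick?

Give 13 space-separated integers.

Answer: 2 4 4 4 4 4 4 4 4 2 4 4 3

Derivation:
t=0: arr=2 -> substrate=0 bound=2 product=0
t=1: arr=3 -> substrate=1 bound=4 product=0
t=2: arr=3 -> substrate=4 bound=4 product=0
t=3: arr=1 -> substrate=5 bound=4 product=0
t=4: arr=0 -> substrate=3 bound=4 product=2
t=5: arr=0 -> substrate=1 bound=4 product=4
t=6: arr=1 -> substrate=2 bound=4 product=4
t=7: arr=0 -> substrate=2 bound=4 product=4
t=8: arr=0 -> substrate=0 bound=4 product=6
t=9: arr=0 -> substrate=0 bound=2 product=8
t=10: arr=3 -> substrate=1 bound=4 product=8
t=11: arr=0 -> substrate=1 bound=4 product=8
t=12: arr=0 -> substrate=0 bound=3 product=10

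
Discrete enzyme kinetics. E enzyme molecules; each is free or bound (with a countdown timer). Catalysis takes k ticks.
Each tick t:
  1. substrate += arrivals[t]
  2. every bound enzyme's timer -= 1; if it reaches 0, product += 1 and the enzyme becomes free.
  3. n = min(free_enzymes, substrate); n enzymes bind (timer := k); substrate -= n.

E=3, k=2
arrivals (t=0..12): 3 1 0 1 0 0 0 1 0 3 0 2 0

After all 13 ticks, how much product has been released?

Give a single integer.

t=0: arr=3 -> substrate=0 bound=3 product=0
t=1: arr=1 -> substrate=1 bound=3 product=0
t=2: arr=0 -> substrate=0 bound=1 product=3
t=3: arr=1 -> substrate=0 bound=2 product=3
t=4: arr=0 -> substrate=0 bound=1 product=4
t=5: arr=0 -> substrate=0 bound=0 product=5
t=6: arr=0 -> substrate=0 bound=0 product=5
t=7: arr=1 -> substrate=0 bound=1 product=5
t=8: arr=0 -> substrate=0 bound=1 product=5
t=9: arr=3 -> substrate=0 bound=3 product=6
t=10: arr=0 -> substrate=0 bound=3 product=6
t=11: arr=2 -> substrate=0 bound=2 product=9
t=12: arr=0 -> substrate=0 bound=2 product=9

Answer: 9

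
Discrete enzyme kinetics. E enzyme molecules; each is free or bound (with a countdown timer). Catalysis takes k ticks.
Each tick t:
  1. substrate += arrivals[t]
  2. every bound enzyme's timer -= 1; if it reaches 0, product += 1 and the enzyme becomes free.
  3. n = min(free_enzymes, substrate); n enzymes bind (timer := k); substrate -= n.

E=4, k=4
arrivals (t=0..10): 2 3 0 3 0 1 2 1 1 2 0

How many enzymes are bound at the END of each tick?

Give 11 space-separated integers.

t=0: arr=2 -> substrate=0 bound=2 product=0
t=1: arr=3 -> substrate=1 bound=4 product=0
t=2: arr=0 -> substrate=1 bound=4 product=0
t=3: arr=3 -> substrate=4 bound=4 product=0
t=4: arr=0 -> substrate=2 bound=4 product=2
t=5: arr=1 -> substrate=1 bound=4 product=4
t=6: arr=2 -> substrate=3 bound=4 product=4
t=7: arr=1 -> substrate=4 bound=4 product=4
t=8: arr=1 -> substrate=3 bound=4 product=6
t=9: arr=2 -> substrate=3 bound=4 product=8
t=10: arr=0 -> substrate=3 bound=4 product=8

Answer: 2 4 4 4 4 4 4 4 4 4 4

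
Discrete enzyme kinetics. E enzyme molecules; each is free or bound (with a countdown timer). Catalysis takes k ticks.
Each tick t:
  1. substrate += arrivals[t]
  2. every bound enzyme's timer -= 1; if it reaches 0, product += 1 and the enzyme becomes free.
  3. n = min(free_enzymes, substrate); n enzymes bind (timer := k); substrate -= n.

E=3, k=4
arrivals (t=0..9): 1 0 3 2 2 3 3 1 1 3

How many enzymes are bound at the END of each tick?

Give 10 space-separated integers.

Answer: 1 1 3 3 3 3 3 3 3 3

Derivation:
t=0: arr=1 -> substrate=0 bound=1 product=0
t=1: arr=0 -> substrate=0 bound=1 product=0
t=2: arr=3 -> substrate=1 bound=3 product=0
t=3: arr=2 -> substrate=3 bound=3 product=0
t=4: arr=2 -> substrate=4 bound=3 product=1
t=5: arr=3 -> substrate=7 bound=3 product=1
t=6: arr=3 -> substrate=8 bound=3 product=3
t=7: arr=1 -> substrate=9 bound=3 product=3
t=8: arr=1 -> substrate=9 bound=3 product=4
t=9: arr=3 -> substrate=12 bound=3 product=4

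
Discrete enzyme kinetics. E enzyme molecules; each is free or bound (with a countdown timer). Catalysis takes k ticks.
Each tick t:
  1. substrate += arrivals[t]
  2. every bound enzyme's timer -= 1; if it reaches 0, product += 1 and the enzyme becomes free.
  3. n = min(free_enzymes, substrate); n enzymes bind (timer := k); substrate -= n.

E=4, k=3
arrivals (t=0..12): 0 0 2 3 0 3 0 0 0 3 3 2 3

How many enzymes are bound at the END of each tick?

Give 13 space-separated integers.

t=0: arr=0 -> substrate=0 bound=0 product=0
t=1: arr=0 -> substrate=0 bound=0 product=0
t=2: arr=2 -> substrate=0 bound=2 product=0
t=3: arr=3 -> substrate=1 bound=4 product=0
t=4: arr=0 -> substrate=1 bound=4 product=0
t=5: arr=3 -> substrate=2 bound=4 product=2
t=6: arr=0 -> substrate=0 bound=4 product=4
t=7: arr=0 -> substrate=0 bound=4 product=4
t=8: arr=0 -> substrate=0 bound=2 product=6
t=9: arr=3 -> substrate=0 bound=3 product=8
t=10: arr=3 -> substrate=2 bound=4 product=8
t=11: arr=2 -> substrate=4 bound=4 product=8
t=12: arr=3 -> substrate=4 bound=4 product=11

Answer: 0 0 2 4 4 4 4 4 2 3 4 4 4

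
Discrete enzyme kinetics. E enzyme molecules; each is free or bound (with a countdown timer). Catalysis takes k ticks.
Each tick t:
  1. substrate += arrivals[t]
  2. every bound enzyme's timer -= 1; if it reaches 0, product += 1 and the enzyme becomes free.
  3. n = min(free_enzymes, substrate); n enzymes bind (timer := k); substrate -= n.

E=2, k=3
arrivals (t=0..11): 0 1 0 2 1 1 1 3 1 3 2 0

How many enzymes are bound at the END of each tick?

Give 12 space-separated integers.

t=0: arr=0 -> substrate=0 bound=0 product=0
t=1: arr=1 -> substrate=0 bound=1 product=0
t=2: arr=0 -> substrate=0 bound=1 product=0
t=3: arr=2 -> substrate=1 bound=2 product=0
t=4: arr=1 -> substrate=1 bound=2 product=1
t=5: arr=1 -> substrate=2 bound=2 product=1
t=6: arr=1 -> substrate=2 bound=2 product=2
t=7: arr=3 -> substrate=4 bound=2 product=3
t=8: arr=1 -> substrate=5 bound=2 product=3
t=9: arr=3 -> substrate=7 bound=2 product=4
t=10: arr=2 -> substrate=8 bound=2 product=5
t=11: arr=0 -> substrate=8 bound=2 product=5

Answer: 0 1 1 2 2 2 2 2 2 2 2 2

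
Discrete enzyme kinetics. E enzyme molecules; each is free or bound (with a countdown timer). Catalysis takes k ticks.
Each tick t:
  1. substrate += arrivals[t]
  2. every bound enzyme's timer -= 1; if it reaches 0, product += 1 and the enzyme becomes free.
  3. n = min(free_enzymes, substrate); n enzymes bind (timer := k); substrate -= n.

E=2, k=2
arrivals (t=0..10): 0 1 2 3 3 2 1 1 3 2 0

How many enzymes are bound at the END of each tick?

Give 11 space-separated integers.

t=0: arr=0 -> substrate=0 bound=0 product=0
t=1: arr=1 -> substrate=0 bound=1 product=0
t=2: arr=2 -> substrate=1 bound=2 product=0
t=3: arr=3 -> substrate=3 bound=2 product=1
t=4: arr=3 -> substrate=5 bound=2 product=2
t=5: arr=2 -> substrate=6 bound=2 product=3
t=6: arr=1 -> substrate=6 bound=2 product=4
t=7: arr=1 -> substrate=6 bound=2 product=5
t=8: arr=3 -> substrate=8 bound=2 product=6
t=9: arr=2 -> substrate=9 bound=2 product=7
t=10: arr=0 -> substrate=8 bound=2 product=8

Answer: 0 1 2 2 2 2 2 2 2 2 2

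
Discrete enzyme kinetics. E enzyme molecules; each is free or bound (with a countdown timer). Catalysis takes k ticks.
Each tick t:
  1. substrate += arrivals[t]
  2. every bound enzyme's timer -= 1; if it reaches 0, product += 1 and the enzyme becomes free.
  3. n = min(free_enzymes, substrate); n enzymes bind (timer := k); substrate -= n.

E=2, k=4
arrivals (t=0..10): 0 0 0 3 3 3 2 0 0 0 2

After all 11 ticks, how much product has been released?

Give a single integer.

Answer: 2

Derivation:
t=0: arr=0 -> substrate=0 bound=0 product=0
t=1: arr=0 -> substrate=0 bound=0 product=0
t=2: arr=0 -> substrate=0 bound=0 product=0
t=3: arr=3 -> substrate=1 bound=2 product=0
t=4: arr=3 -> substrate=4 bound=2 product=0
t=5: arr=3 -> substrate=7 bound=2 product=0
t=6: arr=2 -> substrate=9 bound=2 product=0
t=7: arr=0 -> substrate=7 bound=2 product=2
t=8: arr=0 -> substrate=7 bound=2 product=2
t=9: arr=0 -> substrate=7 bound=2 product=2
t=10: arr=2 -> substrate=9 bound=2 product=2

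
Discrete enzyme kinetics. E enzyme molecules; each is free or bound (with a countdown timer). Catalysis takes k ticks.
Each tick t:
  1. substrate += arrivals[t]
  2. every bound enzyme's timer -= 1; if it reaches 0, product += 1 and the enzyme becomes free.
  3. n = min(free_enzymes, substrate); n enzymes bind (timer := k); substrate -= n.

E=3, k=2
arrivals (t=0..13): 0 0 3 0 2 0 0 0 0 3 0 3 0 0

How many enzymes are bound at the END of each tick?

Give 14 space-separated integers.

Answer: 0 0 3 3 2 2 0 0 0 3 3 3 3 0

Derivation:
t=0: arr=0 -> substrate=0 bound=0 product=0
t=1: arr=0 -> substrate=0 bound=0 product=0
t=2: arr=3 -> substrate=0 bound=3 product=0
t=3: arr=0 -> substrate=0 bound=3 product=0
t=4: arr=2 -> substrate=0 bound=2 product=3
t=5: arr=0 -> substrate=0 bound=2 product=3
t=6: arr=0 -> substrate=0 bound=0 product=5
t=7: arr=0 -> substrate=0 bound=0 product=5
t=8: arr=0 -> substrate=0 bound=0 product=5
t=9: arr=3 -> substrate=0 bound=3 product=5
t=10: arr=0 -> substrate=0 bound=3 product=5
t=11: arr=3 -> substrate=0 bound=3 product=8
t=12: arr=0 -> substrate=0 bound=3 product=8
t=13: arr=0 -> substrate=0 bound=0 product=11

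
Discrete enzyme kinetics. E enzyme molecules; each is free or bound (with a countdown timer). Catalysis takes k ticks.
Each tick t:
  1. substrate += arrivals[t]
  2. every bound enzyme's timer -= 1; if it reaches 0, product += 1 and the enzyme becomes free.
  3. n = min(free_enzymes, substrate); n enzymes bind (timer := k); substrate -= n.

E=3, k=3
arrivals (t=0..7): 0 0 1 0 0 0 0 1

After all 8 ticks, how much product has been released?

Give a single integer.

Answer: 1

Derivation:
t=0: arr=0 -> substrate=0 bound=0 product=0
t=1: arr=0 -> substrate=0 bound=0 product=0
t=2: arr=1 -> substrate=0 bound=1 product=0
t=3: arr=0 -> substrate=0 bound=1 product=0
t=4: arr=0 -> substrate=0 bound=1 product=0
t=5: arr=0 -> substrate=0 bound=0 product=1
t=6: arr=0 -> substrate=0 bound=0 product=1
t=7: arr=1 -> substrate=0 bound=1 product=1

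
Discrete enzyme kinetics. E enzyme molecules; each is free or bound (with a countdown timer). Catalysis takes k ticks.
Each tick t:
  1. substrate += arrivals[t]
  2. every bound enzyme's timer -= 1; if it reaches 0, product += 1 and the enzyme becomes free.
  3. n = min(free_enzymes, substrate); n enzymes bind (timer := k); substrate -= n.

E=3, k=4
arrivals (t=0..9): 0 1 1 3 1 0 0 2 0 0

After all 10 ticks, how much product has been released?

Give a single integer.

t=0: arr=0 -> substrate=0 bound=0 product=0
t=1: arr=1 -> substrate=0 bound=1 product=0
t=2: arr=1 -> substrate=0 bound=2 product=0
t=3: arr=3 -> substrate=2 bound=3 product=0
t=4: arr=1 -> substrate=3 bound=3 product=0
t=5: arr=0 -> substrate=2 bound=3 product=1
t=6: arr=0 -> substrate=1 bound=3 product=2
t=7: arr=2 -> substrate=2 bound=3 product=3
t=8: arr=0 -> substrate=2 bound=3 product=3
t=9: arr=0 -> substrate=1 bound=3 product=4

Answer: 4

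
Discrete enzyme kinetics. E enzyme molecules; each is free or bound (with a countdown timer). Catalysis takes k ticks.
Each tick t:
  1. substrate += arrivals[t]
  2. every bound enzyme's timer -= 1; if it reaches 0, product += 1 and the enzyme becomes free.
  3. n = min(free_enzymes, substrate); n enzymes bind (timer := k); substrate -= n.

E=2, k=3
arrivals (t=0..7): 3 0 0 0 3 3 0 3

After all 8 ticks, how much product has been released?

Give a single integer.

Answer: 4

Derivation:
t=0: arr=3 -> substrate=1 bound=2 product=0
t=1: arr=0 -> substrate=1 bound=2 product=0
t=2: arr=0 -> substrate=1 bound=2 product=0
t=3: arr=0 -> substrate=0 bound=1 product=2
t=4: arr=3 -> substrate=2 bound=2 product=2
t=5: arr=3 -> substrate=5 bound=2 product=2
t=6: arr=0 -> substrate=4 bound=2 product=3
t=7: arr=3 -> substrate=6 bound=2 product=4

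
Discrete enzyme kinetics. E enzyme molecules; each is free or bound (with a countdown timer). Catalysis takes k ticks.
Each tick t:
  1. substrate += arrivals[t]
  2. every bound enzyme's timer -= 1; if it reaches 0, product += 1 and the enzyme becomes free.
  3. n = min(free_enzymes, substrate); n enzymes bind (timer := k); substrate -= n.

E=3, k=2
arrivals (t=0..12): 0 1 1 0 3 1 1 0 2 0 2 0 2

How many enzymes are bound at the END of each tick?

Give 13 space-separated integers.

t=0: arr=0 -> substrate=0 bound=0 product=0
t=1: arr=1 -> substrate=0 bound=1 product=0
t=2: arr=1 -> substrate=0 bound=2 product=0
t=3: arr=0 -> substrate=0 bound=1 product=1
t=4: arr=3 -> substrate=0 bound=3 product=2
t=5: arr=1 -> substrate=1 bound=3 product=2
t=6: arr=1 -> substrate=0 bound=2 product=5
t=7: arr=0 -> substrate=0 bound=2 product=5
t=8: arr=2 -> substrate=0 bound=2 product=7
t=9: arr=0 -> substrate=0 bound=2 product=7
t=10: arr=2 -> substrate=0 bound=2 product=9
t=11: arr=0 -> substrate=0 bound=2 product=9
t=12: arr=2 -> substrate=0 bound=2 product=11

Answer: 0 1 2 1 3 3 2 2 2 2 2 2 2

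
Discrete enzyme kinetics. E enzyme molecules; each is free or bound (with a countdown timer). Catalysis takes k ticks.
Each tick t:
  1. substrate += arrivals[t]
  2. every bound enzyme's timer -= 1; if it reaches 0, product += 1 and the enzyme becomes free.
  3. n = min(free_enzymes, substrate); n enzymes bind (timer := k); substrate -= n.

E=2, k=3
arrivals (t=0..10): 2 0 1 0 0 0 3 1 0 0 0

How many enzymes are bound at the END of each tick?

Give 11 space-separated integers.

t=0: arr=2 -> substrate=0 bound=2 product=0
t=1: arr=0 -> substrate=0 bound=2 product=0
t=2: arr=1 -> substrate=1 bound=2 product=0
t=3: arr=0 -> substrate=0 bound=1 product=2
t=4: arr=0 -> substrate=0 bound=1 product=2
t=5: arr=0 -> substrate=0 bound=1 product=2
t=6: arr=3 -> substrate=1 bound=2 product=3
t=7: arr=1 -> substrate=2 bound=2 product=3
t=8: arr=0 -> substrate=2 bound=2 product=3
t=9: arr=0 -> substrate=0 bound=2 product=5
t=10: arr=0 -> substrate=0 bound=2 product=5

Answer: 2 2 2 1 1 1 2 2 2 2 2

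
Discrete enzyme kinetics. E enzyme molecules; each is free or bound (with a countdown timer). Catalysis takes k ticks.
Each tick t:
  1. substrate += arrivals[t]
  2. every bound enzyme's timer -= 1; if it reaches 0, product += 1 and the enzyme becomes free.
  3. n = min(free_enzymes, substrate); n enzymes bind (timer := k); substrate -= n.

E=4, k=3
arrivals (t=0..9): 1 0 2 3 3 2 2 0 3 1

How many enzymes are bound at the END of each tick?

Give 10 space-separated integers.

Answer: 1 1 3 4 4 4 4 4 4 4

Derivation:
t=0: arr=1 -> substrate=0 bound=1 product=0
t=1: arr=0 -> substrate=0 bound=1 product=0
t=2: arr=2 -> substrate=0 bound=3 product=0
t=3: arr=3 -> substrate=1 bound=4 product=1
t=4: arr=3 -> substrate=4 bound=4 product=1
t=5: arr=2 -> substrate=4 bound=4 product=3
t=6: arr=2 -> substrate=4 bound=4 product=5
t=7: arr=0 -> substrate=4 bound=4 product=5
t=8: arr=3 -> substrate=5 bound=4 product=7
t=9: arr=1 -> substrate=4 bound=4 product=9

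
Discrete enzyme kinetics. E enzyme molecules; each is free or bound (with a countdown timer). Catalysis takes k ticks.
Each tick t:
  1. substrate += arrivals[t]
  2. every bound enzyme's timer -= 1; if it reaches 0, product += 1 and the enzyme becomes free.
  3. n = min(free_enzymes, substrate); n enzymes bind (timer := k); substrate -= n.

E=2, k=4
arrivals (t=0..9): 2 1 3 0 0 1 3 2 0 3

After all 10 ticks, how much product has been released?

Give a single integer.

t=0: arr=2 -> substrate=0 bound=2 product=0
t=1: arr=1 -> substrate=1 bound=2 product=0
t=2: arr=3 -> substrate=4 bound=2 product=0
t=3: arr=0 -> substrate=4 bound=2 product=0
t=4: arr=0 -> substrate=2 bound=2 product=2
t=5: arr=1 -> substrate=3 bound=2 product=2
t=6: arr=3 -> substrate=6 bound=2 product=2
t=7: arr=2 -> substrate=8 bound=2 product=2
t=8: arr=0 -> substrate=6 bound=2 product=4
t=9: arr=3 -> substrate=9 bound=2 product=4

Answer: 4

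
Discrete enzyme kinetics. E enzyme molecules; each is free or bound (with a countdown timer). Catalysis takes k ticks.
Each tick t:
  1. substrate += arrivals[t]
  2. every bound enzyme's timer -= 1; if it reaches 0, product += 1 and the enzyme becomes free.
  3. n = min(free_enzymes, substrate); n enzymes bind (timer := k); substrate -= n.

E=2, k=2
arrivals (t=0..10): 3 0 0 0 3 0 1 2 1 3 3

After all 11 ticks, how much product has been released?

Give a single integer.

Answer: 9

Derivation:
t=0: arr=3 -> substrate=1 bound=2 product=0
t=1: arr=0 -> substrate=1 bound=2 product=0
t=2: arr=0 -> substrate=0 bound=1 product=2
t=3: arr=0 -> substrate=0 bound=1 product=2
t=4: arr=3 -> substrate=1 bound=2 product=3
t=5: arr=0 -> substrate=1 bound=2 product=3
t=6: arr=1 -> substrate=0 bound=2 product=5
t=7: arr=2 -> substrate=2 bound=2 product=5
t=8: arr=1 -> substrate=1 bound=2 product=7
t=9: arr=3 -> substrate=4 bound=2 product=7
t=10: arr=3 -> substrate=5 bound=2 product=9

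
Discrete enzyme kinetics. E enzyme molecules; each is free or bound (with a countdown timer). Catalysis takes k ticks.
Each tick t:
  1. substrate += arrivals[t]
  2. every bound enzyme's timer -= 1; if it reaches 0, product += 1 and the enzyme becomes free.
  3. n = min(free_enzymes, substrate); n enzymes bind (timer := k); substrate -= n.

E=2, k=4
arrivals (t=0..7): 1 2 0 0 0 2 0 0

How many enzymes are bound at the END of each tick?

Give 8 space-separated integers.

Answer: 1 2 2 2 2 2 2 2

Derivation:
t=0: arr=1 -> substrate=0 bound=1 product=0
t=1: arr=2 -> substrate=1 bound=2 product=0
t=2: arr=0 -> substrate=1 bound=2 product=0
t=3: arr=0 -> substrate=1 bound=2 product=0
t=4: arr=0 -> substrate=0 bound=2 product=1
t=5: arr=2 -> substrate=1 bound=2 product=2
t=6: arr=0 -> substrate=1 bound=2 product=2
t=7: arr=0 -> substrate=1 bound=2 product=2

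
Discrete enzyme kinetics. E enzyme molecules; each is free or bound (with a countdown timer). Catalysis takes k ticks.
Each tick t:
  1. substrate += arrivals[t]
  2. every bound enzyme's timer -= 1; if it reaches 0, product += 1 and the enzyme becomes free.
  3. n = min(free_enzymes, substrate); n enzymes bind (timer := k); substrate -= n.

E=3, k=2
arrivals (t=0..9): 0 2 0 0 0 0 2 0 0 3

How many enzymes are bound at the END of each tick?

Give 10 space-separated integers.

Answer: 0 2 2 0 0 0 2 2 0 3

Derivation:
t=0: arr=0 -> substrate=0 bound=0 product=0
t=1: arr=2 -> substrate=0 bound=2 product=0
t=2: arr=0 -> substrate=0 bound=2 product=0
t=3: arr=0 -> substrate=0 bound=0 product=2
t=4: arr=0 -> substrate=0 bound=0 product=2
t=5: arr=0 -> substrate=0 bound=0 product=2
t=6: arr=2 -> substrate=0 bound=2 product=2
t=7: arr=0 -> substrate=0 bound=2 product=2
t=8: arr=0 -> substrate=0 bound=0 product=4
t=9: arr=3 -> substrate=0 bound=3 product=4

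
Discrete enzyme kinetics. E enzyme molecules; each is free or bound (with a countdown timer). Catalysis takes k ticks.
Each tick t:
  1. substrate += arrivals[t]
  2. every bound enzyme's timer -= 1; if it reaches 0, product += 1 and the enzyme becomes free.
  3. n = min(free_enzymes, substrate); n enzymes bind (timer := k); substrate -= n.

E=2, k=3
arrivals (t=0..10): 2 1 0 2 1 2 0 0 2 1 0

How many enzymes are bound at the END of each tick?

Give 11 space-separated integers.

Answer: 2 2 2 2 2 2 2 2 2 2 2

Derivation:
t=0: arr=2 -> substrate=0 bound=2 product=0
t=1: arr=1 -> substrate=1 bound=2 product=0
t=2: arr=0 -> substrate=1 bound=2 product=0
t=3: arr=2 -> substrate=1 bound=2 product=2
t=4: arr=1 -> substrate=2 bound=2 product=2
t=5: arr=2 -> substrate=4 bound=2 product=2
t=6: arr=0 -> substrate=2 bound=2 product=4
t=7: arr=0 -> substrate=2 bound=2 product=4
t=8: arr=2 -> substrate=4 bound=2 product=4
t=9: arr=1 -> substrate=3 bound=2 product=6
t=10: arr=0 -> substrate=3 bound=2 product=6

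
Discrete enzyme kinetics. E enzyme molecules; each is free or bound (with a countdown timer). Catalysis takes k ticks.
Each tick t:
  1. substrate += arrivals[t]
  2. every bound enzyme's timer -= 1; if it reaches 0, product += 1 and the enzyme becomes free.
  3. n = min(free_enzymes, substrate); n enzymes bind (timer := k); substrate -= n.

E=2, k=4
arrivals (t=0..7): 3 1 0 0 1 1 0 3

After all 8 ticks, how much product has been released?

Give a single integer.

Answer: 2

Derivation:
t=0: arr=3 -> substrate=1 bound=2 product=0
t=1: arr=1 -> substrate=2 bound=2 product=0
t=2: arr=0 -> substrate=2 bound=2 product=0
t=3: arr=0 -> substrate=2 bound=2 product=0
t=4: arr=1 -> substrate=1 bound=2 product=2
t=5: arr=1 -> substrate=2 bound=2 product=2
t=6: arr=0 -> substrate=2 bound=2 product=2
t=7: arr=3 -> substrate=5 bound=2 product=2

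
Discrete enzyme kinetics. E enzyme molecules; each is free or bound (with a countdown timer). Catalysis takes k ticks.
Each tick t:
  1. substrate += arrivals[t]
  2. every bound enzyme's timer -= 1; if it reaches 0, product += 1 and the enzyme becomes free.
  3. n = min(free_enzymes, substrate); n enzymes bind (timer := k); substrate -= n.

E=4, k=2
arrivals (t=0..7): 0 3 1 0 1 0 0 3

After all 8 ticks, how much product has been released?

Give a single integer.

t=0: arr=0 -> substrate=0 bound=0 product=0
t=1: arr=3 -> substrate=0 bound=3 product=0
t=2: arr=1 -> substrate=0 bound=4 product=0
t=3: arr=0 -> substrate=0 bound=1 product=3
t=4: arr=1 -> substrate=0 bound=1 product=4
t=5: arr=0 -> substrate=0 bound=1 product=4
t=6: arr=0 -> substrate=0 bound=0 product=5
t=7: arr=3 -> substrate=0 bound=3 product=5

Answer: 5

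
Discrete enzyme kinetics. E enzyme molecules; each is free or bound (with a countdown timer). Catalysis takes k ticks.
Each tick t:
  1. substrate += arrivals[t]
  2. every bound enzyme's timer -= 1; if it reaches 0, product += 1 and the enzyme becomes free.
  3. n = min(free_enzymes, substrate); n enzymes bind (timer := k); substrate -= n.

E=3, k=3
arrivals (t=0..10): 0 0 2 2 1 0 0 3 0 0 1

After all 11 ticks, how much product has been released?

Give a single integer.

t=0: arr=0 -> substrate=0 bound=0 product=0
t=1: arr=0 -> substrate=0 bound=0 product=0
t=2: arr=2 -> substrate=0 bound=2 product=0
t=3: arr=2 -> substrate=1 bound=3 product=0
t=4: arr=1 -> substrate=2 bound=3 product=0
t=5: arr=0 -> substrate=0 bound=3 product=2
t=6: arr=0 -> substrate=0 bound=2 product=3
t=7: arr=3 -> substrate=2 bound=3 product=3
t=8: arr=0 -> substrate=0 bound=3 product=5
t=9: arr=0 -> substrate=0 bound=3 product=5
t=10: arr=1 -> substrate=0 bound=3 product=6

Answer: 6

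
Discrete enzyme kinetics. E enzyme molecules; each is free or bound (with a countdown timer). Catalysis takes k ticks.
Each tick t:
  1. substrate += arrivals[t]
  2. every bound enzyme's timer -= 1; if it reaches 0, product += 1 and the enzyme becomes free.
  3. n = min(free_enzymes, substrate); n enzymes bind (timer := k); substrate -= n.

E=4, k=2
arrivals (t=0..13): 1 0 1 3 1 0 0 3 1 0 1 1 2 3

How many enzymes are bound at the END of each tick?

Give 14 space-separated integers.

t=0: arr=1 -> substrate=0 bound=1 product=0
t=1: arr=0 -> substrate=0 bound=1 product=0
t=2: arr=1 -> substrate=0 bound=1 product=1
t=3: arr=3 -> substrate=0 bound=4 product=1
t=4: arr=1 -> substrate=0 bound=4 product=2
t=5: arr=0 -> substrate=0 bound=1 product=5
t=6: arr=0 -> substrate=0 bound=0 product=6
t=7: arr=3 -> substrate=0 bound=3 product=6
t=8: arr=1 -> substrate=0 bound=4 product=6
t=9: arr=0 -> substrate=0 bound=1 product=9
t=10: arr=1 -> substrate=0 bound=1 product=10
t=11: arr=1 -> substrate=0 bound=2 product=10
t=12: arr=2 -> substrate=0 bound=3 product=11
t=13: arr=3 -> substrate=1 bound=4 product=12

Answer: 1 1 1 4 4 1 0 3 4 1 1 2 3 4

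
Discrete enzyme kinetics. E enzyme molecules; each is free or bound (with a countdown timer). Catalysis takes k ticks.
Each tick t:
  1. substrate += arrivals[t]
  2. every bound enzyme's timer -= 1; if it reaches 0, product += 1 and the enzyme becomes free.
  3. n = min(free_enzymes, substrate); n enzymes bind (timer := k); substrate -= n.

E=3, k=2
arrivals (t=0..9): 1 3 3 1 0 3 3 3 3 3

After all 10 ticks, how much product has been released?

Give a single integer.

t=0: arr=1 -> substrate=0 bound=1 product=0
t=1: arr=3 -> substrate=1 bound=3 product=0
t=2: arr=3 -> substrate=3 bound=3 product=1
t=3: arr=1 -> substrate=2 bound=3 product=3
t=4: arr=0 -> substrate=1 bound=3 product=4
t=5: arr=3 -> substrate=2 bound=3 product=6
t=6: arr=3 -> substrate=4 bound=3 product=7
t=7: arr=3 -> substrate=5 bound=3 product=9
t=8: arr=3 -> substrate=7 bound=3 product=10
t=9: arr=3 -> substrate=8 bound=3 product=12

Answer: 12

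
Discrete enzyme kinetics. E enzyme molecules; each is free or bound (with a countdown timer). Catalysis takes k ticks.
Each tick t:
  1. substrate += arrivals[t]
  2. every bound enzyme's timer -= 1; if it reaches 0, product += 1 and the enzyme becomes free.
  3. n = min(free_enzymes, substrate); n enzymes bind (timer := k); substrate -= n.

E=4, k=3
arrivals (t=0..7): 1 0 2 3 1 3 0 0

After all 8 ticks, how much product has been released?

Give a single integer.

t=0: arr=1 -> substrate=0 bound=1 product=0
t=1: arr=0 -> substrate=0 bound=1 product=0
t=2: arr=2 -> substrate=0 bound=3 product=0
t=3: arr=3 -> substrate=1 bound=4 product=1
t=4: arr=1 -> substrate=2 bound=4 product=1
t=5: arr=3 -> substrate=3 bound=4 product=3
t=6: arr=0 -> substrate=1 bound=4 product=5
t=7: arr=0 -> substrate=1 bound=4 product=5

Answer: 5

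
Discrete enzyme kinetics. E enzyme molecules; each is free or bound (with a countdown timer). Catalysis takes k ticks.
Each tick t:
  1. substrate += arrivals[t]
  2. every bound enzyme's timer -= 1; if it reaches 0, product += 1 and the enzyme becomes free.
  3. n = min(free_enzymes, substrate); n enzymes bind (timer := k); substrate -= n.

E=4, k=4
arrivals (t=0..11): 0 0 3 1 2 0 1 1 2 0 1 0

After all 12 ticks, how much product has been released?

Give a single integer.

t=0: arr=0 -> substrate=0 bound=0 product=0
t=1: arr=0 -> substrate=0 bound=0 product=0
t=2: arr=3 -> substrate=0 bound=3 product=0
t=3: arr=1 -> substrate=0 bound=4 product=0
t=4: arr=2 -> substrate=2 bound=4 product=0
t=5: arr=0 -> substrate=2 bound=4 product=0
t=6: arr=1 -> substrate=0 bound=4 product=3
t=7: arr=1 -> substrate=0 bound=4 product=4
t=8: arr=2 -> substrate=2 bound=4 product=4
t=9: arr=0 -> substrate=2 bound=4 product=4
t=10: arr=1 -> substrate=0 bound=4 product=7
t=11: arr=0 -> substrate=0 bound=3 product=8

Answer: 8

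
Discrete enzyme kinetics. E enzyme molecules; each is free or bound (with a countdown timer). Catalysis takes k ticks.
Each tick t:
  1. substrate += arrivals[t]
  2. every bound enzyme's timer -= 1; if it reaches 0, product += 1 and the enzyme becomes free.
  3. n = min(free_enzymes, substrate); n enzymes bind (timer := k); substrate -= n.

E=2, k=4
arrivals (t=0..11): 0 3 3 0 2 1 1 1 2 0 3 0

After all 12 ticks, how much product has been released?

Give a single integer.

Answer: 4

Derivation:
t=0: arr=0 -> substrate=0 bound=0 product=0
t=1: arr=3 -> substrate=1 bound=2 product=0
t=2: arr=3 -> substrate=4 bound=2 product=0
t=3: arr=0 -> substrate=4 bound=2 product=0
t=4: arr=2 -> substrate=6 bound=2 product=0
t=5: arr=1 -> substrate=5 bound=2 product=2
t=6: arr=1 -> substrate=6 bound=2 product=2
t=7: arr=1 -> substrate=7 bound=2 product=2
t=8: arr=2 -> substrate=9 bound=2 product=2
t=9: arr=0 -> substrate=7 bound=2 product=4
t=10: arr=3 -> substrate=10 bound=2 product=4
t=11: arr=0 -> substrate=10 bound=2 product=4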